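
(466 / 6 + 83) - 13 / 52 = 1925 / 12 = 160.42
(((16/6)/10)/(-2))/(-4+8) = -1/30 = -0.03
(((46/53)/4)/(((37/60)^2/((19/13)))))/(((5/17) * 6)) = 445740/943241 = 0.47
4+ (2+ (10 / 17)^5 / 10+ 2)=11368856 / 1419857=8.01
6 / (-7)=-6 / 7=-0.86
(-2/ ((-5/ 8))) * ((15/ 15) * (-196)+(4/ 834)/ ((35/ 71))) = -45767648/ 72975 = -627.17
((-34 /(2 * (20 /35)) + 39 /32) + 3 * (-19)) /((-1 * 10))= 2737 /320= 8.55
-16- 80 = -96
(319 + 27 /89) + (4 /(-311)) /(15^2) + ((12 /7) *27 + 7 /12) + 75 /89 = 63999241657 /174377700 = 367.02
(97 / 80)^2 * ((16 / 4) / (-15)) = -9409 / 24000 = -0.39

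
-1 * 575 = -575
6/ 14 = 3/ 7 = 0.43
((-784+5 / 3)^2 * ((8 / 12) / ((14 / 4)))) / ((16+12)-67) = -22033636 / 7371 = -2989.23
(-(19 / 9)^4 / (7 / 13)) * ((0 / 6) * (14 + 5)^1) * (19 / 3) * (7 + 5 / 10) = 0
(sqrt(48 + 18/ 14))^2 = 345/ 7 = 49.29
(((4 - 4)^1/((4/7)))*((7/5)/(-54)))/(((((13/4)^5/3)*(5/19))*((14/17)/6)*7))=0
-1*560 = -560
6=6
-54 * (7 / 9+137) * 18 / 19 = -7048.42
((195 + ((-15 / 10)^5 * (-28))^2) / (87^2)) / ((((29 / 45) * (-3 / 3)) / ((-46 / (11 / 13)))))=394935645 / 780448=506.04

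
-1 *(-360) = 360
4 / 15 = 0.27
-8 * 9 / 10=-7.20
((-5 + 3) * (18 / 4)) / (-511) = 0.02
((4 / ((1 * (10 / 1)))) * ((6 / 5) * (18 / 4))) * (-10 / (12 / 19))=-171 / 5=-34.20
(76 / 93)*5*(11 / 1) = 44.95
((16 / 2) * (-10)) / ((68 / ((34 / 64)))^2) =-5 / 1024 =-0.00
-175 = -175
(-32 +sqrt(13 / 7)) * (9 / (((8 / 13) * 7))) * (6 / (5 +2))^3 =-101088 / 2401 +3159 * sqrt(91) / 16807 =-40.31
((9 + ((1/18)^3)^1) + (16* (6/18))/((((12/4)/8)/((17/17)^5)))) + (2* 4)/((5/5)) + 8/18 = 31.67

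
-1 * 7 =-7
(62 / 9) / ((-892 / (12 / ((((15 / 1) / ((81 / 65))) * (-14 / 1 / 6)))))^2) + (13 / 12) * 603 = 672530428775253 / 1029514622500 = 653.25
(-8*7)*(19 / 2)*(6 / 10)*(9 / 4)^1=-3591 / 5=-718.20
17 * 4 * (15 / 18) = 170 / 3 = 56.67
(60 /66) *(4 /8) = 5 /11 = 0.45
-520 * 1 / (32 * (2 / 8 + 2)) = -65 / 9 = -7.22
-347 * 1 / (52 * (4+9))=-347 / 676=-0.51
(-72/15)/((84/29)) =-58/35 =-1.66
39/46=0.85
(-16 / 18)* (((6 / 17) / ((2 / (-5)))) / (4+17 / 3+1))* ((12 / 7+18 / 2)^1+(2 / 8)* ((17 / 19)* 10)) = 17225 / 18088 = 0.95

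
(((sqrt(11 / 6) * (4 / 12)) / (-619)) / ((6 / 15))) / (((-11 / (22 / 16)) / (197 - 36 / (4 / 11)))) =245 * sqrt(66) / 89136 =0.02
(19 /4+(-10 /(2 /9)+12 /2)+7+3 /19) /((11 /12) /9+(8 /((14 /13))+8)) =-1.74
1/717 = 0.00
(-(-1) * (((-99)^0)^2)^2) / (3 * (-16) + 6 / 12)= -2 / 95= -0.02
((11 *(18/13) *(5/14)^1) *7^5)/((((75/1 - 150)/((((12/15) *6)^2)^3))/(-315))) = 953924712136704/203125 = 4696244736.67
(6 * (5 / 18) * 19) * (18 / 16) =285 / 8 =35.62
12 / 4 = 3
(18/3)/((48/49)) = 49/8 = 6.12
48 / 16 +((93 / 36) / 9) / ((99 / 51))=11219 / 3564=3.15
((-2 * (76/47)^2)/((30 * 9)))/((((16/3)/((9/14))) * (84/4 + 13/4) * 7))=-0.00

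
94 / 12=47 / 6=7.83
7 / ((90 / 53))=371 / 90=4.12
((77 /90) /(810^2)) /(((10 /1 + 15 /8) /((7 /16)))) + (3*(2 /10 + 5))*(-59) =-10326252923461 /11219310000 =-920.40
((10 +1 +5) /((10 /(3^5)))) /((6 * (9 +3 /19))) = 1026 /145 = 7.08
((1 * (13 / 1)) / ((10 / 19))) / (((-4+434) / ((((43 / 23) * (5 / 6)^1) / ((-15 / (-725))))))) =7163 / 1656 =4.33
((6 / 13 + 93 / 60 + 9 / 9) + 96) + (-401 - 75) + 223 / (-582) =-28551937 / 75660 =-377.37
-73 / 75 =-0.97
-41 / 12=-3.42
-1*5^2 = -25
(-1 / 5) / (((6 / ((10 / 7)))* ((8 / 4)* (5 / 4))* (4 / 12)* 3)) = -0.02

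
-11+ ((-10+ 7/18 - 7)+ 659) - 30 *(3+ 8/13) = 522.93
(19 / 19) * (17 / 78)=17 / 78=0.22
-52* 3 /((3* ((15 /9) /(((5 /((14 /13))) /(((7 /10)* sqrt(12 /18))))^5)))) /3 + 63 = 63- 84846251953125* sqrt(6) /564950498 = -367809.98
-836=-836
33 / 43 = 0.77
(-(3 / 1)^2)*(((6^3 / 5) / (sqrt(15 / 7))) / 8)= -81*sqrt(105) / 25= -33.20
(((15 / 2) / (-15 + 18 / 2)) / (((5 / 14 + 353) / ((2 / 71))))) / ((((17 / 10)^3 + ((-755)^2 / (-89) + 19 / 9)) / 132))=1233540000 / 599982889675273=0.00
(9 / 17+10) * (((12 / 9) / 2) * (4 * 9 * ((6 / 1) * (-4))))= -103104 / 17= -6064.94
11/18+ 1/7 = 95/126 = 0.75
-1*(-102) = 102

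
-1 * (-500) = 500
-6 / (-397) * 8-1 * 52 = -51.88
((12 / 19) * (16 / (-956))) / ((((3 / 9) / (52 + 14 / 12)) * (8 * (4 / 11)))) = -10527 / 18164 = -0.58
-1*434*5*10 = -21700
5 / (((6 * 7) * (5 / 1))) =1 / 42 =0.02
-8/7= -1.14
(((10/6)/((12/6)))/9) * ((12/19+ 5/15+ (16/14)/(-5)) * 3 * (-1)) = -1469/7182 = -0.20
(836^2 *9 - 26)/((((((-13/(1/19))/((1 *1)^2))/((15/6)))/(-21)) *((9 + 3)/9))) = 990680985/988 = 1002713.55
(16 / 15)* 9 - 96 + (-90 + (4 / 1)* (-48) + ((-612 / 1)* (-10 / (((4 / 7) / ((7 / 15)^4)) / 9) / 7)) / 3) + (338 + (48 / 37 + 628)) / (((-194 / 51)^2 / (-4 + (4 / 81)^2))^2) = -5576356992593624498 / 72532471503544875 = -76.88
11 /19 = 0.58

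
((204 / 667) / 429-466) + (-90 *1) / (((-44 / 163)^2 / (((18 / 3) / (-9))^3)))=-314867779 / 3147573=-100.04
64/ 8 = 8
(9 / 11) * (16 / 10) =72 / 55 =1.31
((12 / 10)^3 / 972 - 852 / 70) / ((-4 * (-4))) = -23959 / 31500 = -0.76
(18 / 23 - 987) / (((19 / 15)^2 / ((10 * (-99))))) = 5052638250 / 8303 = 608531.65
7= 7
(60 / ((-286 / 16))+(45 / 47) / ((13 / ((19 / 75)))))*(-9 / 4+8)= -2579979 / 134420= -19.19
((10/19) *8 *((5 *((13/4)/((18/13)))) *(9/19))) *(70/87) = 18.83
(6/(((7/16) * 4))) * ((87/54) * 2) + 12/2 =358/21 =17.05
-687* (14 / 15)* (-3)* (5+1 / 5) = 250068 / 25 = 10002.72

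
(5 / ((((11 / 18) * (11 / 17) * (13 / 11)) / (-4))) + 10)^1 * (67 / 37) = -314230 / 5291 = -59.39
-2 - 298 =-300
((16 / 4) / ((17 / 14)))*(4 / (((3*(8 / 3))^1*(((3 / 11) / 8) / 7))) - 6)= 16240 / 51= 318.43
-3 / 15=-1 / 5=-0.20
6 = 6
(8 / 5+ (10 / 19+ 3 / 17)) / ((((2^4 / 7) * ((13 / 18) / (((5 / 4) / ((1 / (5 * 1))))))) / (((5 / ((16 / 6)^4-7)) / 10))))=94890285 / 948369344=0.10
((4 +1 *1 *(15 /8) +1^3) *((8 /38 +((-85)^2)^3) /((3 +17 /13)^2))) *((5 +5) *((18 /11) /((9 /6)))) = 90827032100441325 /59584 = 1524352713823.20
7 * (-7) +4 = -45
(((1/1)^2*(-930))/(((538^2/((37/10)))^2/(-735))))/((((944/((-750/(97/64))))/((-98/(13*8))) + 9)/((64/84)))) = 16376149125/2121406481038829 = 0.00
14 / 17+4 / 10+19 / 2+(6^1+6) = 3863 / 170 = 22.72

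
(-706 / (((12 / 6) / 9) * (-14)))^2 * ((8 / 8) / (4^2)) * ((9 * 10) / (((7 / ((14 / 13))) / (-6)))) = -267386.07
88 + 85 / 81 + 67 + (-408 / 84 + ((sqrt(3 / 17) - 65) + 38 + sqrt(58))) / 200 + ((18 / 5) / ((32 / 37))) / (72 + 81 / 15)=sqrt(51) / 3400 + sqrt(58) / 200 + 1520827057 / 9752400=155.98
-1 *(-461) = 461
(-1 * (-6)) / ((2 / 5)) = 15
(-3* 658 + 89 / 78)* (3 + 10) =-25647.17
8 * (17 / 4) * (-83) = -2822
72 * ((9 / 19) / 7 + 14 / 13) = 142488 / 1729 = 82.41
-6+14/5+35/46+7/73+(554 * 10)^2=515311924657/16790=30691597.66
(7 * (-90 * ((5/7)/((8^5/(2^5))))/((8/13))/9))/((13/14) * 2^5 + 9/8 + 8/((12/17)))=-105/55808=-0.00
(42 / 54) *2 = 14 / 9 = 1.56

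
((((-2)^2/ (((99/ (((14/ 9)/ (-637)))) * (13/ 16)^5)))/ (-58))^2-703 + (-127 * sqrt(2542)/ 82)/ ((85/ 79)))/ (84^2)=-535825078923799217935396031/ 5378067932982149946254457744-10033 * sqrt(2542)/ 49180320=-0.11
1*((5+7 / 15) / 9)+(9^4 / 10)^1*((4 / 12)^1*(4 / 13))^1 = 119164 / 1755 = 67.90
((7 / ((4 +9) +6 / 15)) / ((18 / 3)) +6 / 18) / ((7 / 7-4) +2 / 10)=-845 / 5628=-0.15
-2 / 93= -0.02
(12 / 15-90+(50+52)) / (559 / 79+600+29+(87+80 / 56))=35392 / 2003255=0.02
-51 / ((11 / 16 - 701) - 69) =272 / 4103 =0.07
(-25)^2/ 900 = 25/ 36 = 0.69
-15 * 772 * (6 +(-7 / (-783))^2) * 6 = -28398660760 / 68121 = -416885.55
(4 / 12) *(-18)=-6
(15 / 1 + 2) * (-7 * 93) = -11067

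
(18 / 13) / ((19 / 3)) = 54 / 247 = 0.22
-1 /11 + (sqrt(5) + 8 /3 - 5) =-80 /33 + sqrt(5) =-0.19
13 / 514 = 0.03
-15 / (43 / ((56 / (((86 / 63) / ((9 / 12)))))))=-19845 / 1849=-10.73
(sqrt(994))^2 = 994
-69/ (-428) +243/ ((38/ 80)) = 4161471/ 8132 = 511.74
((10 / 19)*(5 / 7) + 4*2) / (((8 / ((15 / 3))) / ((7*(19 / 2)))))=348.12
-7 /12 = -0.58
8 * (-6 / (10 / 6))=-144 / 5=-28.80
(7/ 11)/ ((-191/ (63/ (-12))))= 147/ 8404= 0.02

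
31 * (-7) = -217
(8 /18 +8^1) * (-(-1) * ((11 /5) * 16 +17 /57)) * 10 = 2997.63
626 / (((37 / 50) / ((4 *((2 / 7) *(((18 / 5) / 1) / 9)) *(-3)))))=-300480 / 259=-1160.15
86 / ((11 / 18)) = 1548 / 11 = 140.73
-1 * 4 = -4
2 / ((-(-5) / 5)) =2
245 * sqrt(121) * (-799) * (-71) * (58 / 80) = 886730999 / 8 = 110841374.88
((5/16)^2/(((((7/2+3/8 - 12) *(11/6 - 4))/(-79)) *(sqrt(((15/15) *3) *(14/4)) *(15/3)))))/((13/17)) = -1343 *sqrt(42)/246064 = -0.04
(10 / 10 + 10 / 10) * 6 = 12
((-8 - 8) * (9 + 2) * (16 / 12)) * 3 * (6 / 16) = -264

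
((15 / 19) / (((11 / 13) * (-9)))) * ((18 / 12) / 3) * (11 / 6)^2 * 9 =-715 / 456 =-1.57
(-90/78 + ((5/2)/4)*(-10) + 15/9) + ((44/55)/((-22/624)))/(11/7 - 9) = -23017/8580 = -2.68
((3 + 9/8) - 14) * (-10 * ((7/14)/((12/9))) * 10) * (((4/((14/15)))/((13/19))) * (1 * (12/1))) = 5065875/182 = 27834.48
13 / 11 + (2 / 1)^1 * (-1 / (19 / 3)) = 181 / 209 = 0.87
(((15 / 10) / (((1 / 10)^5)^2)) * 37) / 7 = 555000000000 / 7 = 79285714285.71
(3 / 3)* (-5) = -5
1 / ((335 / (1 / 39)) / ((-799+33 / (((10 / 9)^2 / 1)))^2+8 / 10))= 29671729 / 650000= 45.65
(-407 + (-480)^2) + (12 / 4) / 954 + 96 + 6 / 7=512180029 / 2226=230089.86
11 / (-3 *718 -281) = -11 / 2435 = -0.00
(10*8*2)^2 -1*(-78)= 25678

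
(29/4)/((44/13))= 377/176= 2.14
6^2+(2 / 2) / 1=37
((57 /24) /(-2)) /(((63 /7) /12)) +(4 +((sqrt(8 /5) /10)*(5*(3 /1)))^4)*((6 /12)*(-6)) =-15739 /300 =-52.46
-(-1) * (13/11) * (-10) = -130/11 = -11.82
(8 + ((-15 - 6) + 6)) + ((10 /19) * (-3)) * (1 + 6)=-343 /19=-18.05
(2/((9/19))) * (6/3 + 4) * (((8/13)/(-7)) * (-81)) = 16416/91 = 180.40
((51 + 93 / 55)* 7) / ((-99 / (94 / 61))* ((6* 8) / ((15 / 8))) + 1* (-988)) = -476721 / 3402718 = -0.14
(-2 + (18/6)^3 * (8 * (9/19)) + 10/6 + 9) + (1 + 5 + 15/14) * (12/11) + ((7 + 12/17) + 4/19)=858817/6783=126.61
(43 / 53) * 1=43 / 53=0.81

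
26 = 26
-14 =-14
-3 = -3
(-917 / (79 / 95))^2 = 7589023225 / 6241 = 1215994.75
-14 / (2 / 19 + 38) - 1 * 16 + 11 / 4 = -9859 / 724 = -13.62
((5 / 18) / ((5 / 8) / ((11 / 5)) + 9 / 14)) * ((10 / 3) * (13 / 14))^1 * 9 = 14300 / 1713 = 8.35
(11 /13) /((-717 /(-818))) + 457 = 4268695 /9321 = 457.97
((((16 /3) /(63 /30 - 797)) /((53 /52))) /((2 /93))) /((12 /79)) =-2546960 /1263891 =-2.02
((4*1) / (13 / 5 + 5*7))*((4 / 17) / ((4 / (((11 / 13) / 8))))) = 55 / 83096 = 0.00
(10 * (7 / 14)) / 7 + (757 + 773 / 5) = 31931 / 35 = 912.31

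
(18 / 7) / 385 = 0.01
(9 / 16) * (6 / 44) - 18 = -6309 / 352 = -17.92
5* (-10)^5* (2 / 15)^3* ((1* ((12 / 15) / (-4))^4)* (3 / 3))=-256 / 135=-1.90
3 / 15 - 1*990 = -989.80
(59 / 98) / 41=59 / 4018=0.01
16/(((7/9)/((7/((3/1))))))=48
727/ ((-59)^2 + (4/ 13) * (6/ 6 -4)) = 0.21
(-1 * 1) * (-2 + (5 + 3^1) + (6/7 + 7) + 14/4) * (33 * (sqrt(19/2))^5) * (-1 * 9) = 1433982.00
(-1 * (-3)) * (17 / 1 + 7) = 72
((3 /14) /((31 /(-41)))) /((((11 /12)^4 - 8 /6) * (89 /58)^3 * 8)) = 31102413696 /1989788396911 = 0.02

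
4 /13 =0.31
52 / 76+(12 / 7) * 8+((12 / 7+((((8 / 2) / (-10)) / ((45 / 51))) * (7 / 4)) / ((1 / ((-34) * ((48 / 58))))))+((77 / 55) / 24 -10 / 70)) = 88751923 / 2314200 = 38.35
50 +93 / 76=3893 / 76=51.22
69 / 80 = 0.86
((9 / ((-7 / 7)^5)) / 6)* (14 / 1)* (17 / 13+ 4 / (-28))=-318 / 13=-24.46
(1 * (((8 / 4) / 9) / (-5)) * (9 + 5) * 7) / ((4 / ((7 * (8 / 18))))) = -1372 / 405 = -3.39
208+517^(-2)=55596113 / 267289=208.00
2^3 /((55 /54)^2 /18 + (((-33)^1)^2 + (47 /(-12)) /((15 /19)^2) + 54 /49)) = 514382400 /69690816487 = 0.01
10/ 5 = 2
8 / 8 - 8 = -7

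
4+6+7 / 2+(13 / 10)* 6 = 213 / 10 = 21.30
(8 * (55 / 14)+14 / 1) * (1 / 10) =159 / 35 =4.54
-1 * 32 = -32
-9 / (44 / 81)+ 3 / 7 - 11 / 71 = -356329 / 21868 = -16.29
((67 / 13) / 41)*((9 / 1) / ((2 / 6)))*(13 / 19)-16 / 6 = -805 / 2337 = -0.34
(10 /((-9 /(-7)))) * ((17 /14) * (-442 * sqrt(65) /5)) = -7514 * sqrt(65) /9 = -6731.09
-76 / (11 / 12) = -912 / 11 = -82.91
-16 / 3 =-5.33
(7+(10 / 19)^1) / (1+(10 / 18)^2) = 11583 / 2014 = 5.75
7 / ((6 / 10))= 35 / 3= 11.67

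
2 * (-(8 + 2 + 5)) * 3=-90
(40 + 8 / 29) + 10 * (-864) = -249392 / 29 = -8599.72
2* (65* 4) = 520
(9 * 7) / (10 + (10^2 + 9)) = 9 / 17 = 0.53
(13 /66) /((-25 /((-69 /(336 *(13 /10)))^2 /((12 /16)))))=-529 /2018016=-0.00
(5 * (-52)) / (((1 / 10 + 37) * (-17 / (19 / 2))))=24700 / 6307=3.92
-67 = -67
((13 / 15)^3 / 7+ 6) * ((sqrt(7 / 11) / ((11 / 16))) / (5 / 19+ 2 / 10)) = 10939972 * sqrt(77) / 6288975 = 15.26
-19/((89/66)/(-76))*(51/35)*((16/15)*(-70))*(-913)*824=39003898509312/445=87649210133.29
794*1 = 794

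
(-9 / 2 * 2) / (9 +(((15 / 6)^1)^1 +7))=-18 / 37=-0.49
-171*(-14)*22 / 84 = 627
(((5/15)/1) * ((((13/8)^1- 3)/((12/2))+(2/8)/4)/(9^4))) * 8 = -4/59049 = -0.00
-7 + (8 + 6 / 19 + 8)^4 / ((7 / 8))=73875294271 / 912247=80981.68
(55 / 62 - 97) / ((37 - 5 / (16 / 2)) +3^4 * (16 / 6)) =-23836 / 62589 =-0.38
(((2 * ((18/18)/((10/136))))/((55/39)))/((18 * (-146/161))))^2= 1.40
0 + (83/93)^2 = 6889/8649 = 0.80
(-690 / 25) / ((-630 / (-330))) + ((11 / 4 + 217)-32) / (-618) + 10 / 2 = -844517 / 86520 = -9.76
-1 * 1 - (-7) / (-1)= -8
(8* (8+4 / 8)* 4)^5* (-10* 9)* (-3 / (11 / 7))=2813884870164480 / 11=255807715469498.18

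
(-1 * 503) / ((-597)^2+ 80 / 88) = -5533 / 3920509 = -0.00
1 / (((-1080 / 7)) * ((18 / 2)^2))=-7 / 87480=-0.00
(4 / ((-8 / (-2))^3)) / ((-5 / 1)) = -1 / 80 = -0.01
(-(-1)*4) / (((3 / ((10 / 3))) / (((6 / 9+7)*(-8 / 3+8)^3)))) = 5169.16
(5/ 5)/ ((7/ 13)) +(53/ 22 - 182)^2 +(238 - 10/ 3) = 32489.42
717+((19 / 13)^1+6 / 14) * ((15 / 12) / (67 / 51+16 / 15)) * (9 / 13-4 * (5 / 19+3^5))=-248.11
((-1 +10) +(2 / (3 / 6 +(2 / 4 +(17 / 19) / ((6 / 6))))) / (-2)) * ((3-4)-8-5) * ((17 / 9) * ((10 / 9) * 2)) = -497.87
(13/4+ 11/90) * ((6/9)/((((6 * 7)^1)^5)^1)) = 607/35286632640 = 0.00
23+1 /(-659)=15156 /659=23.00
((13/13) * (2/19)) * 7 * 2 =28/19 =1.47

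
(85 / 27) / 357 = 5 / 567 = 0.01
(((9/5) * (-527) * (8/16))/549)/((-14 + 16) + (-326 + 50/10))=0.00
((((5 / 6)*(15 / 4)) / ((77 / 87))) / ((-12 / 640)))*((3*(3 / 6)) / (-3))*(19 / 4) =68875 / 154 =447.24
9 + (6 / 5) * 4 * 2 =93 / 5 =18.60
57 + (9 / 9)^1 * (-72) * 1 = -15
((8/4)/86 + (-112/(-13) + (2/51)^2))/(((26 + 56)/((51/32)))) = 12562465/74807616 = 0.17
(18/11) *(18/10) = 162/55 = 2.95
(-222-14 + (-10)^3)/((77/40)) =-49440/77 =-642.08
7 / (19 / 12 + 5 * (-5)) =-84 / 281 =-0.30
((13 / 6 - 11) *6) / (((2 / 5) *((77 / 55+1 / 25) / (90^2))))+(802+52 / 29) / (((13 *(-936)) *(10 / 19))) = -745312.63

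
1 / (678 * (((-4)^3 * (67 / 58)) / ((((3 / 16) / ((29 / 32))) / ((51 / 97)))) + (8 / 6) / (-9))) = -873 / 111290536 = -0.00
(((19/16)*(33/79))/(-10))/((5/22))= -6897/31600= -0.22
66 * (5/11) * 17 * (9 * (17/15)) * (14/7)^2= 20808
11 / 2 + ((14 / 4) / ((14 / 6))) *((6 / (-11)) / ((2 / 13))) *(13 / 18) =73 / 44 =1.66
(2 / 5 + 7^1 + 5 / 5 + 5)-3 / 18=397 / 30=13.23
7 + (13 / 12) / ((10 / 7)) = 7.76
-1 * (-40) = 40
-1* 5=-5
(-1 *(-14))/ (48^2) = 7/ 1152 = 0.01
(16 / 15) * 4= 64 / 15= 4.27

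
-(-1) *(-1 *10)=-10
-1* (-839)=839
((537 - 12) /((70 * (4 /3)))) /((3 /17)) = 255 /8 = 31.88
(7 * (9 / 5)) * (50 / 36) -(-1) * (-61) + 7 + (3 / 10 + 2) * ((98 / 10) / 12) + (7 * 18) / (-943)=-19664539 / 565800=-34.76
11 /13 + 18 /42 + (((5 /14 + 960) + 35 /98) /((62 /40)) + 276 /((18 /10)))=6553948 /8463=774.42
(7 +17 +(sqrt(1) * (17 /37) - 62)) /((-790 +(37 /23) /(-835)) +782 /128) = 1707247680 /35649426481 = 0.05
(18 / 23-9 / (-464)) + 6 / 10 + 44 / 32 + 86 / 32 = 145793 / 26680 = 5.46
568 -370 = 198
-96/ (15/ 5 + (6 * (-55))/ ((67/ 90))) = 2144/ 9833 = 0.22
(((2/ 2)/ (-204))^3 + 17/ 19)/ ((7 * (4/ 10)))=721621345/ 2258250624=0.32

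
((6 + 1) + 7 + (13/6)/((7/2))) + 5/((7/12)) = 487/21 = 23.19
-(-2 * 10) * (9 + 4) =260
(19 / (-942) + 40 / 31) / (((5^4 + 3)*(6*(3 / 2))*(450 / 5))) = 37091 / 14854473360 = 0.00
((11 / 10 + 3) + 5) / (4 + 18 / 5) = 91 / 76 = 1.20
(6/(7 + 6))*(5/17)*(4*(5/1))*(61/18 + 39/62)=224200/20553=10.91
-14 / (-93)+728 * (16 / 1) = 1083278 / 93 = 11648.15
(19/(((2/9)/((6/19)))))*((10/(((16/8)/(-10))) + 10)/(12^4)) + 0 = -5/96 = -0.05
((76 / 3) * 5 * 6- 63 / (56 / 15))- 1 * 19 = 5793 / 8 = 724.12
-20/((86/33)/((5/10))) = -165/43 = -3.84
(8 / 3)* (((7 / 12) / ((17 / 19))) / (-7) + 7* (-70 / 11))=-200338 / 1683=-119.04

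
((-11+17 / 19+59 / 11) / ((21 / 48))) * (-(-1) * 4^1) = -63424 / 1463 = -43.35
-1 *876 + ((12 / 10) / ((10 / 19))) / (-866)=-18965457 / 21650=-876.00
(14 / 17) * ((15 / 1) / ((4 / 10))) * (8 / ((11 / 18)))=75600 / 187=404.28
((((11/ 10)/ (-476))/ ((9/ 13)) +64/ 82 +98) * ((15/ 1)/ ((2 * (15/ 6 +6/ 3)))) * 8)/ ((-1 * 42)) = -173496137/ 5532786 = -31.36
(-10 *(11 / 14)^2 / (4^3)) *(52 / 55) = -0.09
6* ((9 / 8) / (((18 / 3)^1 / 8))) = 9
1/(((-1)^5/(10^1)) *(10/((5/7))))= -5/7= -0.71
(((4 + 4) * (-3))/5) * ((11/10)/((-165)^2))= -4/20625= -0.00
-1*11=-11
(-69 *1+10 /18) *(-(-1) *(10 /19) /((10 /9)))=-616 /19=-32.42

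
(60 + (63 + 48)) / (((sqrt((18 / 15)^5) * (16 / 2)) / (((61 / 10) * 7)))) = 40565 * sqrt(30) / 384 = 578.60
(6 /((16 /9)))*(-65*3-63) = -3483 /4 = -870.75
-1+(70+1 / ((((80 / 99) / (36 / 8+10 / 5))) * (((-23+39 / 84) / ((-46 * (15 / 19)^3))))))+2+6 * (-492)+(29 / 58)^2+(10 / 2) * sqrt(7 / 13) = -24866006721 / 8656058+5 * sqrt(91) / 13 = -2869.00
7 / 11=0.64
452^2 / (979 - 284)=204304 / 695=293.96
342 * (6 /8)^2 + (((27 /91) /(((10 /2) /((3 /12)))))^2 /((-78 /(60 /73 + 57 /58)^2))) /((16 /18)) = 2376054663500306853 /12351162007475200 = 192.37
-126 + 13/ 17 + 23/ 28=-59221/ 476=-124.41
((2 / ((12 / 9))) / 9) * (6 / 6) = 1 / 6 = 0.17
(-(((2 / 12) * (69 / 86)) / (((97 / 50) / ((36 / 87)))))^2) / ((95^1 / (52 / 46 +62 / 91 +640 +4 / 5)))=-139206092400 / 25297136768449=-0.01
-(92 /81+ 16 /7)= -1940 /567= -3.42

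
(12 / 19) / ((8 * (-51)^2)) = 1 / 32946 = 0.00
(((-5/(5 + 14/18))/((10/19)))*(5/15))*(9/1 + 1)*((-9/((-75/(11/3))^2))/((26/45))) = 0.20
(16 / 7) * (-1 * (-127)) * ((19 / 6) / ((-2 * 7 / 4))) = -38608 / 147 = -262.64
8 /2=4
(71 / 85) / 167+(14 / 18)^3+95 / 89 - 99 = -89756581664 / 920985795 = -97.46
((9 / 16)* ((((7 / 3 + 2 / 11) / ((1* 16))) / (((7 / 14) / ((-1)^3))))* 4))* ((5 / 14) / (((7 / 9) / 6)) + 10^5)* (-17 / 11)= 20742271455 / 189728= 109326.36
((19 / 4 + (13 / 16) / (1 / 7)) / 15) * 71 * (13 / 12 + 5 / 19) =3640099 / 54720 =66.52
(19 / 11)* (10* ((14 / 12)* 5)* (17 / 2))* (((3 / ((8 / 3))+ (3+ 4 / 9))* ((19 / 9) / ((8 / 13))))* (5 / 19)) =1208787125 / 342144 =3532.98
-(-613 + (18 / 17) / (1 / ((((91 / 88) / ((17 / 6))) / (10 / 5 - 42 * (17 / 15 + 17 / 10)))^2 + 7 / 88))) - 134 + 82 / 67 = 152990509799 / 318637528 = 480.14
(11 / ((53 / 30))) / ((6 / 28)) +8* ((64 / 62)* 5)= 115580 / 1643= 70.35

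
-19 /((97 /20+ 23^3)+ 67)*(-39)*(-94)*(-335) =1889400 /991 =1906.56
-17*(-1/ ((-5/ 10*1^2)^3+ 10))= 136/ 79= 1.72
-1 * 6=-6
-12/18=-2/3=-0.67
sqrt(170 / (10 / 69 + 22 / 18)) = 3 * sqrt(1106530) / 283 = 11.15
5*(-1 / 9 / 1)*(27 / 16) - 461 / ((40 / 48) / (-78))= 3451893 / 80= 43148.66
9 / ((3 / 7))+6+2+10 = 39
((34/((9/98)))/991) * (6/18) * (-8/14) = -1904/26757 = -0.07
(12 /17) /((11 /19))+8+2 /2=10.22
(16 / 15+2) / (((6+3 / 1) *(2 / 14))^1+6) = 322 / 765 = 0.42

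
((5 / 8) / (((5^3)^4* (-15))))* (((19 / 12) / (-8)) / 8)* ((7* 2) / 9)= 133 / 20250000000000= 0.00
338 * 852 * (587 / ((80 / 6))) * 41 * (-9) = -23391174573 / 5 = -4678234914.60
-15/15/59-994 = -58647/59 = -994.02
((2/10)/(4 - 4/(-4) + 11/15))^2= 9/7396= 0.00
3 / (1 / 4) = 12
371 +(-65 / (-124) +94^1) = 57725 / 124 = 465.52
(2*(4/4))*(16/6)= 16/3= 5.33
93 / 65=1.43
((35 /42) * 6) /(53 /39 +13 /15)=975 /434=2.25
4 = 4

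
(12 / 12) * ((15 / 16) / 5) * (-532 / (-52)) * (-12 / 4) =-5.75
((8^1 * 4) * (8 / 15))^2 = 291.27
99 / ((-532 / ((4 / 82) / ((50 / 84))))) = -297 / 19475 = -0.02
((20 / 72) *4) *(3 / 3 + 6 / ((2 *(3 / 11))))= 40 / 3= 13.33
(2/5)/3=2/15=0.13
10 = 10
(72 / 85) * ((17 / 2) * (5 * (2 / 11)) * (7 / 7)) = 72 / 11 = 6.55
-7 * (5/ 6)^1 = -35/ 6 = -5.83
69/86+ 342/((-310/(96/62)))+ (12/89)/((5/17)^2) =120033693/183887350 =0.65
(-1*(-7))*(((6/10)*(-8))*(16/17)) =-2688/85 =-31.62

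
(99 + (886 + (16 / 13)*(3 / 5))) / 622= 1.58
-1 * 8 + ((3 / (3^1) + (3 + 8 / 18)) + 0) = -32 / 9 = -3.56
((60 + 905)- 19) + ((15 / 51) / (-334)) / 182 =946.00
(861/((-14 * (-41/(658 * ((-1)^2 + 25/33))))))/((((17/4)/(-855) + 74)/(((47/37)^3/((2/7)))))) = 23714371317420/141002401529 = 168.18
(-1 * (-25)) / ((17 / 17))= 25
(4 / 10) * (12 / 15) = 0.32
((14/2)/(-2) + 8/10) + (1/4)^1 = -2.45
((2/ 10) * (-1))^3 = -1/ 125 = -0.01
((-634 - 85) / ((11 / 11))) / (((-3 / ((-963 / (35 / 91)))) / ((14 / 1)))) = -42005418 / 5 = -8401083.60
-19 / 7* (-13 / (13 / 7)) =19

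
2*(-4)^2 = 32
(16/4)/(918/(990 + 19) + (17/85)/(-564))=11381520/2587751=4.40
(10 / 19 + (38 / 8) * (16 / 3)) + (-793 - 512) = -1279.14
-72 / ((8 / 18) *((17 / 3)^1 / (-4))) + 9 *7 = 3015 / 17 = 177.35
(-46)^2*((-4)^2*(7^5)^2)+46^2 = 9563482032260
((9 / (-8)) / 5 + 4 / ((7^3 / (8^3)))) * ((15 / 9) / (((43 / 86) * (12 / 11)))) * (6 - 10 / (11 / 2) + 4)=394165 / 2744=143.65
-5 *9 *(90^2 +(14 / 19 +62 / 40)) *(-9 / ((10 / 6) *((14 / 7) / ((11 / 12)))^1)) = 2743272279 / 3040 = 902392.20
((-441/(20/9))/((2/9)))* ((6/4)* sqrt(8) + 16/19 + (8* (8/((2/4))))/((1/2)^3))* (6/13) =-521669484/1235- 321489* sqrt(2)/260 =-424153.11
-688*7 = -4816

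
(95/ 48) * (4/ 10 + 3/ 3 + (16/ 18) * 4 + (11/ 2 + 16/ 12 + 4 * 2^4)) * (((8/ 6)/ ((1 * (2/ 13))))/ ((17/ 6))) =1684787/ 3672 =458.82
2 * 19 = 38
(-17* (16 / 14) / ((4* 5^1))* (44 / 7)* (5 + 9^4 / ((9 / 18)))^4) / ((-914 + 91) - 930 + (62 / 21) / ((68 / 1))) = 4530996286721797331472 / 43806385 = 103432325829255.19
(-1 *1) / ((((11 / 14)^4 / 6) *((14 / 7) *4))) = -28812 / 14641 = -1.97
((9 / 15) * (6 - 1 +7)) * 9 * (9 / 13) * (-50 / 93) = -24.12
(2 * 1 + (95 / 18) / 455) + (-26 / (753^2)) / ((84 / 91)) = 311374753 / 154793457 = 2.01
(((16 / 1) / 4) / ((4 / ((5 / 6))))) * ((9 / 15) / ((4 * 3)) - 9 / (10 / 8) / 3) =-47 / 24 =-1.96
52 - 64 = -12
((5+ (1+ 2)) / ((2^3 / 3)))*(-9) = -27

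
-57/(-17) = 3.35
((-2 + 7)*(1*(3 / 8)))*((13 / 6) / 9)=65 / 144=0.45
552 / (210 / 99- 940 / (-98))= 223146 / 4735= 47.13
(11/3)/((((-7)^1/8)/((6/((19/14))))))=-352/19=-18.53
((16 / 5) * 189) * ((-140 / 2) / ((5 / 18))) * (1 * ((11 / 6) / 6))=-46569.60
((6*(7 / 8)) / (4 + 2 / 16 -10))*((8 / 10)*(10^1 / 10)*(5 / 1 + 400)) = -13608 / 47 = -289.53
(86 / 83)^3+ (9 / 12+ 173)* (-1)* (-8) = 1391.11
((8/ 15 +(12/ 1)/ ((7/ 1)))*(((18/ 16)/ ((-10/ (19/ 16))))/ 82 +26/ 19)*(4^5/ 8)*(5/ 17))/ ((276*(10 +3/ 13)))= 2090620337/ 51043024620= 0.04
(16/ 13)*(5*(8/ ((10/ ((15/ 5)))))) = 192/ 13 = 14.77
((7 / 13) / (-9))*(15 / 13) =-35 / 507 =-0.07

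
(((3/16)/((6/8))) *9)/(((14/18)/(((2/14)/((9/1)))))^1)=9/196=0.05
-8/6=-4/3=-1.33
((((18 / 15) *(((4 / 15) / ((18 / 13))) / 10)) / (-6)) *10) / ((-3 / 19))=494 / 2025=0.24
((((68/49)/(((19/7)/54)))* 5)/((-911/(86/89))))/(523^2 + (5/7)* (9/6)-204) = -631584/1178965441813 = -0.00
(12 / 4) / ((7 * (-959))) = -3 / 6713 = -0.00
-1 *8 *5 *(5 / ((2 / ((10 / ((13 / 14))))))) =-14000 / 13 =-1076.92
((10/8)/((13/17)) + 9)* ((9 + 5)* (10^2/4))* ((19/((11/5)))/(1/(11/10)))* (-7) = -12871075/52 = -247520.67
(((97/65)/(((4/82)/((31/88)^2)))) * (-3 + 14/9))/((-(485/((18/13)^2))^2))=28723329/335220457000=0.00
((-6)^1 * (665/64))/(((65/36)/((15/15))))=-3591/104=-34.53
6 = 6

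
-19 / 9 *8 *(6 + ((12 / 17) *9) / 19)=-106.98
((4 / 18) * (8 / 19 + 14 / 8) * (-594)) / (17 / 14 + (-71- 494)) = 8470 / 16663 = 0.51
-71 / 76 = -0.93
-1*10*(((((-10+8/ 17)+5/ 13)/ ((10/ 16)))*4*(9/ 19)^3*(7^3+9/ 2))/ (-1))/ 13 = -32766392160/ 19705907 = -1662.77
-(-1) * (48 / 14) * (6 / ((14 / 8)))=576 / 49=11.76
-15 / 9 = -5 / 3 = -1.67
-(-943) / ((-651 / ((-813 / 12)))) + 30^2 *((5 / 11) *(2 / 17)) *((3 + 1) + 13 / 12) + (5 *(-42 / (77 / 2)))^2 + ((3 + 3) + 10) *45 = 5852128481 / 5356428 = 1092.54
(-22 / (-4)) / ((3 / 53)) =583 / 6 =97.17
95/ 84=1.13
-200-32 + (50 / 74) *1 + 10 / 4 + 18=-15601 / 74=-210.82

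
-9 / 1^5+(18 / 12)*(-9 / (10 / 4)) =-72 / 5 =-14.40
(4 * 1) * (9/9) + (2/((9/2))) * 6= 20/3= 6.67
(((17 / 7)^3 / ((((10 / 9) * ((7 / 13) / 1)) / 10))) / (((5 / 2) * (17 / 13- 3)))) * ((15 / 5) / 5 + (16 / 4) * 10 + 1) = -1554315984 / 660275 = -2354.04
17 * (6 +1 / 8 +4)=1377 / 8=172.12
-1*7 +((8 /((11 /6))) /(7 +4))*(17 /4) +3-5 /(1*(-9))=-1915 /1089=-1.76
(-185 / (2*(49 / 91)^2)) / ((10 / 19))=-118807 / 196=-606.16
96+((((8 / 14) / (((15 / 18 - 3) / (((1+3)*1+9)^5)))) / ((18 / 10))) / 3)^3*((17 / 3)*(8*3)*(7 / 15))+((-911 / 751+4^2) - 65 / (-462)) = -670087819334636584929869 / 1770547086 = -378463710247035.24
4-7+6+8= 11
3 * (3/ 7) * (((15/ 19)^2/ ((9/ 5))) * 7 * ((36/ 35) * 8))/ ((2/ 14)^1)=64800/ 361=179.50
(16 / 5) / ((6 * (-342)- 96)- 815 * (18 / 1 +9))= -0.00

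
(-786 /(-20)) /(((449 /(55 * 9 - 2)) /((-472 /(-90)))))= 7620794 /33675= 226.30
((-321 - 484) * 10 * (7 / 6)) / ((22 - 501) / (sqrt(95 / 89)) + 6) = 5353250 / 20416829 + 13495825 * sqrt(8455) / 61250487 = 20.52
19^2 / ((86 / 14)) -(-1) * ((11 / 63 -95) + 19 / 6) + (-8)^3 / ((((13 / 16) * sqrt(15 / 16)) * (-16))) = -178205 / 5418 + 2048 * sqrt(15) / 195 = 7.78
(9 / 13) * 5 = 45 / 13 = 3.46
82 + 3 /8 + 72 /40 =3367 /40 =84.18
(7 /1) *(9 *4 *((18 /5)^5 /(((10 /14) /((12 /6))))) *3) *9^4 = 131214670578432 /15625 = 8397738917.02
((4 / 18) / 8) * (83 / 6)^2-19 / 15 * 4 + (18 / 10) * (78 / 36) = 5377 / 1296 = 4.15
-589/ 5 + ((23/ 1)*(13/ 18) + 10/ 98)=-101.09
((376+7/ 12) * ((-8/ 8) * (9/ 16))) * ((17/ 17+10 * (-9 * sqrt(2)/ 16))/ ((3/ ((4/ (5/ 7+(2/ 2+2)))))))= -31633/ 416+1423485 * sqrt(2)/ 3328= 528.86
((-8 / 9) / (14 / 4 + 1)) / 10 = -8 / 405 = -0.02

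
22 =22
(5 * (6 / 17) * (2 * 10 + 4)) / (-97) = -720 / 1649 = -0.44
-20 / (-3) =20 / 3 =6.67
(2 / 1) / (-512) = -1 / 256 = -0.00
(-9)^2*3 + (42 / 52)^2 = 164709 / 676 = 243.65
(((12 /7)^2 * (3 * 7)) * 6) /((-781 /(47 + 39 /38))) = -2365200 /103873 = -22.77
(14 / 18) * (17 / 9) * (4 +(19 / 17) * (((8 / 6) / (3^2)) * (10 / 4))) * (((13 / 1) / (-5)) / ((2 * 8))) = -92183 / 87480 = -1.05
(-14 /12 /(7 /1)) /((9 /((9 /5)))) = -1 /30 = -0.03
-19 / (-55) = 19 / 55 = 0.35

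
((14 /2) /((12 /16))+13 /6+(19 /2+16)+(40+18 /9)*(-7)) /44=-257 /44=-5.84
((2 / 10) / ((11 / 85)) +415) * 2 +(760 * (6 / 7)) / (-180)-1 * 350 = 110758 / 231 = 479.47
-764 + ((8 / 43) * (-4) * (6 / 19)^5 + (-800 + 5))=-165990497495 / 106472257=-1559.00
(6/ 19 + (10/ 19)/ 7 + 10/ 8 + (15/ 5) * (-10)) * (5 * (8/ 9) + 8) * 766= -15408856/ 57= -270330.81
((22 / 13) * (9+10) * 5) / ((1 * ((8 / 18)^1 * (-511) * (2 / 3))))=-28215 / 26572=-1.06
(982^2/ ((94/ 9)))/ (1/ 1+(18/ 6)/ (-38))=164899404/ 1645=100242.80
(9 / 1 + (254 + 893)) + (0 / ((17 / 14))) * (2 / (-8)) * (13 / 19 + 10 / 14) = 1156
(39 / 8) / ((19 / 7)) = 273 / 152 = 1.80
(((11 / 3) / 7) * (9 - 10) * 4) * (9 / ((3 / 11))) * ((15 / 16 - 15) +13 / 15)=383207 / 420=912.40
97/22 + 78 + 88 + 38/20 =9477/55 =172.31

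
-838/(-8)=419/4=104.75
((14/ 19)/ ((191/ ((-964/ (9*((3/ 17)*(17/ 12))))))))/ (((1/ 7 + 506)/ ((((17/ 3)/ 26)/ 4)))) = -803012/ 4512998997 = -0.00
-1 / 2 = -0.50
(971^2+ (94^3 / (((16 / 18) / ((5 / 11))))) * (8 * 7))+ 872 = 272014803 / 11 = 24728618.45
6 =6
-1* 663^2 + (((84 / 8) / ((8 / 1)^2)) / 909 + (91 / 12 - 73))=-439634.42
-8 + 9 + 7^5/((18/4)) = 33623/9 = 3735.89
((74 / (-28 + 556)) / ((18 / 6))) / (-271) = -37 / 214632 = -0.00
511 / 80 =6.39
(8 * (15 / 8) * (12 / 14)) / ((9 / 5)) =50 / 7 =7.14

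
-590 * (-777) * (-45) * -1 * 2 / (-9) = -4584300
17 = 17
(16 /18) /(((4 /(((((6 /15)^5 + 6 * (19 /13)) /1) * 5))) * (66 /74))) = 26393284 /2413125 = 10.94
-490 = -490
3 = 3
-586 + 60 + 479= -47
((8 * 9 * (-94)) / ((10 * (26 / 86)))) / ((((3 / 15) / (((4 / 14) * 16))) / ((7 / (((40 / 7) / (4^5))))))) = -4172120064 / 65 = -64186462.52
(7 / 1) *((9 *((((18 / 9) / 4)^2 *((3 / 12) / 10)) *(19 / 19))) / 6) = 21 / 320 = 0.07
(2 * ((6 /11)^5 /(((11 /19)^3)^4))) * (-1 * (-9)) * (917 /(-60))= -23673368483060722645968 /2527235142496468855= -9367.30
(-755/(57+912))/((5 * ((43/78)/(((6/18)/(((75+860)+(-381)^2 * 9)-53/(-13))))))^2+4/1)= -86254220/12938872742036667660369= -0.00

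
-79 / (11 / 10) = -790 / 11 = -71.82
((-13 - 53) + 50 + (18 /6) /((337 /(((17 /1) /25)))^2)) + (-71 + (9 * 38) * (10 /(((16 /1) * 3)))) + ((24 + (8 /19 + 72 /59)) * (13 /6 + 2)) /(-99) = -1590833009398859 /94528305382500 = -16.83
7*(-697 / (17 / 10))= -2870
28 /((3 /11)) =308 /3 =102.67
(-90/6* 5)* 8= -600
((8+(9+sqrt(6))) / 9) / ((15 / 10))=2 * sqrt(6) / 27+34 / 27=1.44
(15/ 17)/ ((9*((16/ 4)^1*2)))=5/ 408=0.01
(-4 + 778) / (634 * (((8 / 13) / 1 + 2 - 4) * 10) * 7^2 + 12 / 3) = -5031 / 2795914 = -0.00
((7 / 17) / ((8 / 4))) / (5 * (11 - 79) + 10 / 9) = -63 / 103700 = -0.00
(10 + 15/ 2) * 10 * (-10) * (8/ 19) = -14000/ 19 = -736.84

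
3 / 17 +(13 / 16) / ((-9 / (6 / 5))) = 139 / 2040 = 0.07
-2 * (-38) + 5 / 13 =993 / 13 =76.38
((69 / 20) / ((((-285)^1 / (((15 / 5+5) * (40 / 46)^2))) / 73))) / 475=-2336 / 207575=-0.01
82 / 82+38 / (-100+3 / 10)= 617 / 997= 0.62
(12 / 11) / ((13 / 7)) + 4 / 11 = 136 / 143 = 0.95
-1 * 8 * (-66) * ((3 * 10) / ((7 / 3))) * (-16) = -760320 / 7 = -108617.14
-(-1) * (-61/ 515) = -61/ 515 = -0.12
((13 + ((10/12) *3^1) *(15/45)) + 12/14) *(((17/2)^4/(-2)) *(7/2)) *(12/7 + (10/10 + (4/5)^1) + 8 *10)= -150629371811/13440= -11207542.55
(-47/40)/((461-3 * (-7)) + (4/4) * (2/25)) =-235/96416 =-0.00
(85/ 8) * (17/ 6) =1445/ 48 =30.10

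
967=967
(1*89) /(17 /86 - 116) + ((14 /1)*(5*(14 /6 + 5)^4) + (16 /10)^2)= 4082708260106 /20166975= 202445.25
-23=-23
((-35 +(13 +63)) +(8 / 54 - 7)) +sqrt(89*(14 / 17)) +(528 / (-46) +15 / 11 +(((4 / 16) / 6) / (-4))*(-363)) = sqrt(21182) / 17 +6080087 / 218592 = 36.38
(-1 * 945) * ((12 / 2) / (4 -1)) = -1890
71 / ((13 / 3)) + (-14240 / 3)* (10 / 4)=-462161 / 39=-11850.28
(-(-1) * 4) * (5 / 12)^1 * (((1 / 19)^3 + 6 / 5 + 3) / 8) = 36011 / 41154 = 0.88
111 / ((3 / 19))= 703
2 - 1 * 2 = 0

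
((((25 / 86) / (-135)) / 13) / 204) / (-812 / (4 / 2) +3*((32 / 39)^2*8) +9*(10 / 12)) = 13 / 6121548972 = 0.00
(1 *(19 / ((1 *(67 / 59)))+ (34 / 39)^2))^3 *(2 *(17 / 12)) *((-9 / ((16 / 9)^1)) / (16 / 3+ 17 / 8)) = -96279188346748211669 / 9354919478140548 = -10291.82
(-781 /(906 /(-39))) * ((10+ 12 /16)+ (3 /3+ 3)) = 599027 /1208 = 495.88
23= 23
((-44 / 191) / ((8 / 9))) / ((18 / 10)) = -55 / 382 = -0.14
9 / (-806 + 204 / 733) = -6597 / 590594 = -0.01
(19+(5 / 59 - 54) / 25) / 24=6211 / 8850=0.70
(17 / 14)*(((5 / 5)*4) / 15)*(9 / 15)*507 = 17238 / 175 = 98.50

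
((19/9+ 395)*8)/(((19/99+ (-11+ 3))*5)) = -314512/3865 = -81.37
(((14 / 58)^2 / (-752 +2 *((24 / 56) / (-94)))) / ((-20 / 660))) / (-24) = -177331 / 1664581208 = -0.00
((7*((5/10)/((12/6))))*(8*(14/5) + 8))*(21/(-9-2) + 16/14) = -2242/55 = -40.76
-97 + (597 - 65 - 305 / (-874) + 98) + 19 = 482753 / 874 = 552.35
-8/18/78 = -2/351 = -0.01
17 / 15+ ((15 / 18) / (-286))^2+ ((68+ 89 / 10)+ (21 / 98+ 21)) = 10228754267 / 103062960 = 99.25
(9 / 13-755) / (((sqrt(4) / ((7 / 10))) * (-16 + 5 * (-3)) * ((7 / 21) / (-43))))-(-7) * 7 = -4229939 / 4030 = -1049.61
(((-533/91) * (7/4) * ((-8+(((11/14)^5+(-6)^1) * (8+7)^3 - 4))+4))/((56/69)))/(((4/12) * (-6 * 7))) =-29284935160143/1686616064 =-17363.13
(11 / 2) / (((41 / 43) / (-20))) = -4730 / 41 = -115.37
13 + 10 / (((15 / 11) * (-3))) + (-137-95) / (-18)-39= -140 / 9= -15.56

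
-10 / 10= -1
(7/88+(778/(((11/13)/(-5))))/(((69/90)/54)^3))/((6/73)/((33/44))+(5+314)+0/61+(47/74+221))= -4645715050673638531/1563806648844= -2970773.31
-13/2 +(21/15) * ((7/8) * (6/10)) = -1153/200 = -5.76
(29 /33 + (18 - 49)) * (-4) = 3976 /33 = 120.48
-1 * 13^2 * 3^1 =-507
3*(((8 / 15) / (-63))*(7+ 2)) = -8 / 35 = -0.23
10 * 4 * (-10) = -400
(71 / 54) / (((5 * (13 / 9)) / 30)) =71 / 13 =5.46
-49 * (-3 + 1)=98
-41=-41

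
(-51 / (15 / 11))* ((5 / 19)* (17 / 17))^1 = -187 / 19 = -9.84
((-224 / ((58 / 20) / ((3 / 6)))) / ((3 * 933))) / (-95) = 224 / 1542249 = 0.00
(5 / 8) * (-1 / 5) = -1 / 8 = -0.12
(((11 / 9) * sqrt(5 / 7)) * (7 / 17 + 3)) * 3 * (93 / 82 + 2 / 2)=7975 * sqrt(35) / 2091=22.56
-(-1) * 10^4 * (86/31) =860000/31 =27741.94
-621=-621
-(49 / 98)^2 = -1 / 4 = -0.25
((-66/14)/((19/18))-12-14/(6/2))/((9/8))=-67456/3591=-18.78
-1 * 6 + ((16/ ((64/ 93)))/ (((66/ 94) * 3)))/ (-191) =-152729/ 25212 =-6.06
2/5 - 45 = -223/5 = -44.60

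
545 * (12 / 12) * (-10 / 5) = -1090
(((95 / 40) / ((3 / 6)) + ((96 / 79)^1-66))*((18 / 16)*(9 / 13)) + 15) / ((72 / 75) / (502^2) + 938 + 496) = -547946472425 / 24742055190528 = -0.02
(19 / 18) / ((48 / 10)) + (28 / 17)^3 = 9949999 / 2122416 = 4.69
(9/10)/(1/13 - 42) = -117/5450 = -0.02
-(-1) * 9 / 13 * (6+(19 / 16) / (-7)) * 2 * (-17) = -137.24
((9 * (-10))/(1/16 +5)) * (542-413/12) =-243640/27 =-9023.70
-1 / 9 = -0.11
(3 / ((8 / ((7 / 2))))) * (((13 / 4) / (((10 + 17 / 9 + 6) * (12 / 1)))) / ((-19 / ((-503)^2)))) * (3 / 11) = -88806159 / 1230592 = -72.17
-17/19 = -0.89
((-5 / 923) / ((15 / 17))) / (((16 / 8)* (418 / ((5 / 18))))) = -85 / 41667912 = -0.00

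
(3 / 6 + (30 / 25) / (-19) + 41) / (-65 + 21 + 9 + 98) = 7873 / 11970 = 0.66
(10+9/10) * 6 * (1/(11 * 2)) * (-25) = -1635/22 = -74.32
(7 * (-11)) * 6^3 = -16632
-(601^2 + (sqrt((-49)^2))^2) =-363602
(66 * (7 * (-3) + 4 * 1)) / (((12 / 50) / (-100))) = 467500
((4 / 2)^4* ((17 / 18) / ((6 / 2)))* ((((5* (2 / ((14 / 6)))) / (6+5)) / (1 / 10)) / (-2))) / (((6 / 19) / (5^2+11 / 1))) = -258400 / 231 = -1118.61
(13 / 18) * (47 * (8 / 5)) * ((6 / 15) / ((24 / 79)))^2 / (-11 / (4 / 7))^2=15253004 / 60031125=0.25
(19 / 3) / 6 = 19 / 18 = 1.06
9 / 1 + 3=12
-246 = -246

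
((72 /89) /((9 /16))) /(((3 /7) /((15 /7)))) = 640 /89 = 7.19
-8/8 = -1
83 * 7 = 581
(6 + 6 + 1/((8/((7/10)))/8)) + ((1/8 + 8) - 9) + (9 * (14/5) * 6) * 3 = 18617/40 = 465.42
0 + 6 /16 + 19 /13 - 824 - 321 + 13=-117537 /104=-1130.16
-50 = -50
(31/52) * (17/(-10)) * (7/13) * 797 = -2940133/6760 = -434.93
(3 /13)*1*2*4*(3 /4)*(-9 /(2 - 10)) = 81 /52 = 1.56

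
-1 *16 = -16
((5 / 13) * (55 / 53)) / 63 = 275 / 43407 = 0.01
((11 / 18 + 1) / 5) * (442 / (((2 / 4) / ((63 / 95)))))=89726 / 475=188.90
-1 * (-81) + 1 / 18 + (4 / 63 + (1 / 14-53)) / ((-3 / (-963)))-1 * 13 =-1064803 / 63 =-16901.63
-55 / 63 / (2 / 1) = -55 / 126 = -0.44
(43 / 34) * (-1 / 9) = -43 / 306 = -0.14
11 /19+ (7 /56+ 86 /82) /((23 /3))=104929 /143336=0.73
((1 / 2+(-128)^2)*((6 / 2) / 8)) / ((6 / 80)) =163845 / 2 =81922.50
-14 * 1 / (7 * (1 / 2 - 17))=4 / 33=0.12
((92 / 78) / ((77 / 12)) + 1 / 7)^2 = 106929 / 1002001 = 0.11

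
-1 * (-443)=443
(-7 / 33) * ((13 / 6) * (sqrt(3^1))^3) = -91 * sqrt(3) / 66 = -2.39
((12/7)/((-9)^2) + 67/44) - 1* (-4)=5.54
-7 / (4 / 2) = -3.50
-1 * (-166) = 166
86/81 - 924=-74758/81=-922.94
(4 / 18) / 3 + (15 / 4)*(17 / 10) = 6.45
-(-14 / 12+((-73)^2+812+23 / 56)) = -1031561 / 168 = -6140.24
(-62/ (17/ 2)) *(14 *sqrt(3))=-1736 *sqrt(3)/ 17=-176.87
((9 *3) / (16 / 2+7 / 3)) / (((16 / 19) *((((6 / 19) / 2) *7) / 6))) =29241 / 1736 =16.84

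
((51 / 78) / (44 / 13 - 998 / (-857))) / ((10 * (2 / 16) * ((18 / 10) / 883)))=12864427 / 228069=56.41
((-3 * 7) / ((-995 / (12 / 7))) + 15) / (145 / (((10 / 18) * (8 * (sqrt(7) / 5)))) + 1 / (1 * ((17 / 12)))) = -151923968 / 54405462715 + 1003105128 * sqrt(7) / 10881092543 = 0.24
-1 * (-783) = 783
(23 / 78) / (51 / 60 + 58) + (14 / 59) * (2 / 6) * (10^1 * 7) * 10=49987790 / 902759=55.37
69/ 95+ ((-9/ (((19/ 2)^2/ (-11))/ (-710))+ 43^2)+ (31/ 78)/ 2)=301597091/ 281580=1071.09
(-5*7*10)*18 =-6300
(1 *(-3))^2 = 9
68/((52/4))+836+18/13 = 10954/13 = 842.62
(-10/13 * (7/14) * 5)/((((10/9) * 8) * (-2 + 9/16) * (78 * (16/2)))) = 15/62192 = 0.00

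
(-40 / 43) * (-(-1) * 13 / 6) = -260 / 129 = -2.02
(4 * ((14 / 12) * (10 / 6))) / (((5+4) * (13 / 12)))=0.80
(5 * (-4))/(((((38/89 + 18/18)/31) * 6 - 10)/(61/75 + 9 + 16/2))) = 3686024/100605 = 36.64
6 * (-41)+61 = -185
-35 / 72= -0.49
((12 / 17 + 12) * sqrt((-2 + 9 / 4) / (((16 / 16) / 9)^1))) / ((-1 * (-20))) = 81 / 85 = 0.95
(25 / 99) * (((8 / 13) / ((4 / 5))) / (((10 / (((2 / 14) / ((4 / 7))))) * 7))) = 0.00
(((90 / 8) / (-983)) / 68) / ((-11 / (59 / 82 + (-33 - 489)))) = -1923525 / 241173152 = -0.01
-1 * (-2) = 2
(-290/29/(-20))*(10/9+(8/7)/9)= 13/21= 0.62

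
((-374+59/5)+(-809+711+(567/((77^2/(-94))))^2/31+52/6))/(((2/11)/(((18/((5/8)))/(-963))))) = 1198078007416/16224856725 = 73.84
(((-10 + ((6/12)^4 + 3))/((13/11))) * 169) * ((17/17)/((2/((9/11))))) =-12987/32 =-405.84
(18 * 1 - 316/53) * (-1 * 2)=-24.08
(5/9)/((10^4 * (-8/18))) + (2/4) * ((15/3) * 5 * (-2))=-25.00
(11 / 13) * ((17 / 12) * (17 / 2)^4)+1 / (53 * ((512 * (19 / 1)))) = 125822047951 / 20107776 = 6257.38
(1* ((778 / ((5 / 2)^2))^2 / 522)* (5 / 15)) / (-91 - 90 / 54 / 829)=-2007121744 / 18459388125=-0.11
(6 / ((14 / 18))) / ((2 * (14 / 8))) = 108 / 49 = 2.20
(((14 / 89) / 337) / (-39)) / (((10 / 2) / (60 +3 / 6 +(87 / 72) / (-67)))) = -136157 / 940460508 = -0.00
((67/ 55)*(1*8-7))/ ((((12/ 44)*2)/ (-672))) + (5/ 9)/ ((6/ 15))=-134947/ 90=-1499.41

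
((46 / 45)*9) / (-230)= -1 / 25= -0.04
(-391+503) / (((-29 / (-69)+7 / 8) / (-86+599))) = 31715712 / 715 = 44357.64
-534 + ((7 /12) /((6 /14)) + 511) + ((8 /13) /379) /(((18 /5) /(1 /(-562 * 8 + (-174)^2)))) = -549705937 /25403612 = -21.64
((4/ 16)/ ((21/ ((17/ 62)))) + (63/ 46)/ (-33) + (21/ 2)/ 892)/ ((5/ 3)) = -0.02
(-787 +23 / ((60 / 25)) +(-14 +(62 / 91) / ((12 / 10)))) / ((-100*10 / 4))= 287869 / 91000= 3.16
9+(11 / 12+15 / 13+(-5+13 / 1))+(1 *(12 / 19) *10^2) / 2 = 150125 / 2964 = 50.65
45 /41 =1.10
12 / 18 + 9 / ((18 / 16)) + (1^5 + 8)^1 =53 / 3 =17.67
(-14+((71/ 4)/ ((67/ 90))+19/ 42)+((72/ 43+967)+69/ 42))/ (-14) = -118656127/ 1694028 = -70.04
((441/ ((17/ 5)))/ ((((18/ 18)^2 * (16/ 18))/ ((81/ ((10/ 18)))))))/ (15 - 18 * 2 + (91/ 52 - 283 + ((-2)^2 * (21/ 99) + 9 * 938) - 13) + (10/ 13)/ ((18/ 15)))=413756343/ 158078002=2.62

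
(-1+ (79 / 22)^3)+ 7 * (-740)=-54674249 / 10648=-5134.70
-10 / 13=-0.77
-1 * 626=-626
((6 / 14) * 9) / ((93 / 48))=432 / 217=1.99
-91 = -91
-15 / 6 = -2.50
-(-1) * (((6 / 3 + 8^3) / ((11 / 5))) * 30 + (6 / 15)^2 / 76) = 36622511 / 5225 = 7009.09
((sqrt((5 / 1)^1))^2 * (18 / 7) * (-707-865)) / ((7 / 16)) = -2263680 / 49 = -46197.55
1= 1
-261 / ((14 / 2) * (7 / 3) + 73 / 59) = -14.85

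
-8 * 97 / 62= -388 / 31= -12.52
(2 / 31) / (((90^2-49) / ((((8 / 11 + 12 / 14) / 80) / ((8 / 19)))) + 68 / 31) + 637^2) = 2318 / 20728629053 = 0.00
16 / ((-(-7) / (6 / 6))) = 2.29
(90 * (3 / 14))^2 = 18225 / 49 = 371.94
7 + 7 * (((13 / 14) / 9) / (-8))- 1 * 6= 131 / 144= 0.91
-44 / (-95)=44 / 95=0.46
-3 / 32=-0.09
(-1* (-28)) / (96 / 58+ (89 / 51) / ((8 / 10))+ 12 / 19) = 3147312 / 502235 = 6.27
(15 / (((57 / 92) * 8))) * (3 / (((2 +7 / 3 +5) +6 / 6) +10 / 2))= 45 / 76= 0.59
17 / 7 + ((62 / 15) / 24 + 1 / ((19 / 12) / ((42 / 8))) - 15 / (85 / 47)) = -967609 / 406980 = -2.38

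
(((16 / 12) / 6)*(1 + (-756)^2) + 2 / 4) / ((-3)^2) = 2286157 / 162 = 14112.08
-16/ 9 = -1.78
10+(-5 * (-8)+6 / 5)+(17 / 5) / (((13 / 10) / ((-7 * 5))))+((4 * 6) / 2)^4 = 1345218 / 65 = 20695.66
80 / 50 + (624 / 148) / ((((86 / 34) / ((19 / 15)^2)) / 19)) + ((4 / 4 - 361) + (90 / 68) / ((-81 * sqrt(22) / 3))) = -36702724 / 119325 - 5 * sqrt(22) / 2244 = -307.60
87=87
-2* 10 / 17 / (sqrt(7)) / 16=-5* sqrt(7) / 476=-0.03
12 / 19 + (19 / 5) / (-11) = 299 / 1045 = 0.29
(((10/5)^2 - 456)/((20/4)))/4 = -113/5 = -22.60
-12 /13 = -0.92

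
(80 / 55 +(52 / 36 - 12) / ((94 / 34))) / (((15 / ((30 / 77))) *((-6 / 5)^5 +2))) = 4909375 / 39052629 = 0.13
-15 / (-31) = 15 / 31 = 0.48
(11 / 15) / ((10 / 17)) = 187 / 150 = 1.25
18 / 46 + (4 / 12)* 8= 211 / 69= 3.06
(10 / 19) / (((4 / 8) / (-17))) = -340 / 19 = -17.89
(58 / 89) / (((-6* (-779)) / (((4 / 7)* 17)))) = 1972 / 1455951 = 0.00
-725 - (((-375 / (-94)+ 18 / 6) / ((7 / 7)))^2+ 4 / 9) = -61575085 / 79524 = -774.30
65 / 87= 0.75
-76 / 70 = -38 / 35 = -1.09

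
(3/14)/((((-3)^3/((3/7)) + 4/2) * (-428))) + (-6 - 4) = -3655117/365512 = -10.00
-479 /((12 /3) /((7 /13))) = -3353 /52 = -64.48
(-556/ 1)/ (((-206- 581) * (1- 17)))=-139/ 3148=-0.04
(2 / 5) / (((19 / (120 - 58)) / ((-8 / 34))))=-496 / 1615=-0.31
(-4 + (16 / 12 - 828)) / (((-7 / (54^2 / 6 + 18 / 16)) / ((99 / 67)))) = 11445489 / 134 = 85414.10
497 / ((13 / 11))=5467 / 13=420.54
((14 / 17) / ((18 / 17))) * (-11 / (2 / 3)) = -77 / 6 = -12.83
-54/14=-27/7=-3.86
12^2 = 144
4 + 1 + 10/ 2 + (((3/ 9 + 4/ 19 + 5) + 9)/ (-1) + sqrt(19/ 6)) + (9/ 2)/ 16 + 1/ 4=-7319/ 1824 + sqrt(114)/ 6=-2.23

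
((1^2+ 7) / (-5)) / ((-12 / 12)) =8 / 5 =1.60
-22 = -22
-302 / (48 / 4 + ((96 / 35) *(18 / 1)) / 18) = -20.48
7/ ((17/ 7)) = 49/ 17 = 2.88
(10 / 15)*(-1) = -2 / 3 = -0.67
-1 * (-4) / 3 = 4 / 3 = 1.33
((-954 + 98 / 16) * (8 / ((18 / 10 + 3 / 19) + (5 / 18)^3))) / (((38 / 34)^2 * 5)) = -12780752184 / 20835913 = -613.40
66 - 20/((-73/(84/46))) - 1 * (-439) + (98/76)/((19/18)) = 307133774/606119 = 506.72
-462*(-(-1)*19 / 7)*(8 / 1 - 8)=0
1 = 1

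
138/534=23/89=0.26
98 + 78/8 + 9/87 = 12511/116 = 107.85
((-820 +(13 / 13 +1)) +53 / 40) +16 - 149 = -37987 / 40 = -949.68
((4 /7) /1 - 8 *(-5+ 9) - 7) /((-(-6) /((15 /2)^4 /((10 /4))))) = -907875 /112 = -8106.03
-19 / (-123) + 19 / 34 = 2983 / 4182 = 0.71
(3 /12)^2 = 1 /16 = 0.06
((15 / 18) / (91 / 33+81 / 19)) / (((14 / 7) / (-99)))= -103455 / 17608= -5.88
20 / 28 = 5 / 7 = 0.71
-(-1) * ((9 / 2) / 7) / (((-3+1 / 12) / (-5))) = 1.10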